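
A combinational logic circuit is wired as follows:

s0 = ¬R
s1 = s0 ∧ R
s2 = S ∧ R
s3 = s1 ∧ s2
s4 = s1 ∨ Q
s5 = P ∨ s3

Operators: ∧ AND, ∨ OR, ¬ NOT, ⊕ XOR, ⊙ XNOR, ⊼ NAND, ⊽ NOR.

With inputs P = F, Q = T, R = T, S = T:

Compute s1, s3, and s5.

s1 = F, s3 = F, s5 = F

s0 = NOT R = NOT T = F
s1 = s0 AND R = F AND T = F
s2 = S AND R = T AND T = T
s3 = s1 AND s2 = F AND T = F
s5 = P OR s3 = F OR F = F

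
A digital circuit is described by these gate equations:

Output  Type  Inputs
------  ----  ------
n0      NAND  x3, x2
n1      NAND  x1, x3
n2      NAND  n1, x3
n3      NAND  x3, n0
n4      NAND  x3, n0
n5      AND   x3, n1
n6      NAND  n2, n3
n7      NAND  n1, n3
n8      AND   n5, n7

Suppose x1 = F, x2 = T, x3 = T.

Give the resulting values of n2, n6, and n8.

n2 = F  n6 = T  n8 = F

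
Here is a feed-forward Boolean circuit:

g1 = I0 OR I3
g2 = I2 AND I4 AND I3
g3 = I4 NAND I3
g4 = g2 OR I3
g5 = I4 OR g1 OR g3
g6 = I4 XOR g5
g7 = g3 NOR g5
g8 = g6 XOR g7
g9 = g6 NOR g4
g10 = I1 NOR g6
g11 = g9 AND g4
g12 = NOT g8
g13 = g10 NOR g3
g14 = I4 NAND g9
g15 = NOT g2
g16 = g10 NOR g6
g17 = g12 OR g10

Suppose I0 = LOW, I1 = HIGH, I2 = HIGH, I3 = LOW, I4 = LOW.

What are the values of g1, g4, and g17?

g1 = LOW, g4 = LOW, g17 = LOW

g1 = I0 OR I3 = LOW OR LOW = LOW
g2 = I2 AND I4 AND I3 = HIGH AND LOW AND LOW = LOW
g3 = I4 NAND I3 = LOW NAND LOW = HIGH
g4 = g2 OR I3 = LOW OR LOW = LOW
g5 = I4 OR g1 OR g3 = LOW OR LOW OR HIGH = HIGH
g6 = I4 XOR g5 = LOW XOR HIGH = HIGH
g7 = g3 NOR g5 = HIGH NOR HIGH = LOW
g8 = g6 XOR g7 = HIGH XOR LOW = HIGH
g10 = I1 NOR g6 = HIGH NOR HIGH = LOW
g12 = NOT g8 = NOT HIGH = LOW
g17 = g12 OR g10 = LOW OR LOW = LOW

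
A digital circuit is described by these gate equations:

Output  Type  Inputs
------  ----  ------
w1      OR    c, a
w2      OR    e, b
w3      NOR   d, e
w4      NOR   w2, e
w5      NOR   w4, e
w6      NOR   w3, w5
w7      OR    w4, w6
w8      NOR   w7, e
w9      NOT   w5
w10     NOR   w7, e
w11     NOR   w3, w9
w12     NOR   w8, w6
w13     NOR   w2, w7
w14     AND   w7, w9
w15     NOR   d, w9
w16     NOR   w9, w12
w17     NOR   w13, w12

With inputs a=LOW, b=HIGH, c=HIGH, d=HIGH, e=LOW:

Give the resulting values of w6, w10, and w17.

w6 = LOW  w10 = HIGH  w17 = HIGH

w2 = e OR b = LOW OR HIGH = HIGH
w3 = d NOR e = HIGH NOR LOW = LOW
w4 = w2 NOR e = HIGH NOR LOW = LOW
w5 = w4 NOR e = LOW NOR LOW = HIGH
w6 = w3 NOR w5 = LOW NOR HIGH = LOW
w7 = w4 OR w6 = LOW OR LOW = LOW
w8 = w7 NOR e = LOW NOR LOW = HIGH
w10 = w7 NOR e = LOW NOR LOW = HIGH
w12 = w8 NOR w6 = HIGH NOR LOW = LOW
w13 = w2 NOR w7 = HIGH NOR LOW = LOW
w17 = w13 NOR w12 = LOW NOR LOW = HIGH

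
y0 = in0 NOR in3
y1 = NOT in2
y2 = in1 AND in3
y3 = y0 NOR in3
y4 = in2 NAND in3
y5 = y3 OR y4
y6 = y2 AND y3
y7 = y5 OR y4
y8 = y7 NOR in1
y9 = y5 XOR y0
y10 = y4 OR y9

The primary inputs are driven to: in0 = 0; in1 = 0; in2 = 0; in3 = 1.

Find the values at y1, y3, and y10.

y1 = 1, y3 = 0, y10 = 1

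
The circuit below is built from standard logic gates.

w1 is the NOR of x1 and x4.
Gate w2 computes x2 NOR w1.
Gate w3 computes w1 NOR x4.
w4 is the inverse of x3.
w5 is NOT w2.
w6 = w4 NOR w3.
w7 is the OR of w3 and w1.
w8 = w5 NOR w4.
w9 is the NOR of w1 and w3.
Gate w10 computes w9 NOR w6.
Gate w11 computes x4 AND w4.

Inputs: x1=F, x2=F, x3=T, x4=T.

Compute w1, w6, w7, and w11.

w1 = x1 NOR x4 = F NOR T = F
w3 = w1 NOR x4 = F NOR T = F
w4 = NOT x3 = NOT T = F
w6 = w4 NOR w3 = F NOR F = T
w7 = w3 OR w1 = F OR F = F
w11 = x4 AND w4 = T AND F = F

w1 = F, w6 = T, w7 = F, w11 = F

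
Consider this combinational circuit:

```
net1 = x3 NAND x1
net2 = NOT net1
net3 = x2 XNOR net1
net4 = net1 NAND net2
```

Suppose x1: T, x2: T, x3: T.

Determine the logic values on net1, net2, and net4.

net1 = x3 NAND x1 = T NAND T = F
net2 = NOT net1 = NOT F = T
net4 = net1 NAND net2 = F NAND T = T

net1 = F, net2 = T, net4 = T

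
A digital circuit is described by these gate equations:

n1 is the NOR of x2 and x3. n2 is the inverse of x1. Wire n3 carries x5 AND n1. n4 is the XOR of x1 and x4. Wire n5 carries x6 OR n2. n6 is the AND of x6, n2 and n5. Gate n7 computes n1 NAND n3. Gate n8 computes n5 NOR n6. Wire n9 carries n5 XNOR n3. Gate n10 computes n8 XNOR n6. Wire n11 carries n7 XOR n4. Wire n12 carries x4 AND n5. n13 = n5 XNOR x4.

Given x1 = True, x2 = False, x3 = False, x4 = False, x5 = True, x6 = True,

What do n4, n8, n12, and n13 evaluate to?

n4 = True, n8 = False, n12 = False, n13 = False

n2 = NOT x1 = NOT True = False
n4 = x1 XOR x4 = True XOR False = True
n5 = x6 OR n2 = True OR False = True
n6 = x6 AND n2 AND n5 = True AND False AND True = False
n8 = n5 NOR n6 = True NOR False = False
n12 = x4 AND n5 = False AND True = False
n13 = n5 XNOR x4 = True XNOR False = False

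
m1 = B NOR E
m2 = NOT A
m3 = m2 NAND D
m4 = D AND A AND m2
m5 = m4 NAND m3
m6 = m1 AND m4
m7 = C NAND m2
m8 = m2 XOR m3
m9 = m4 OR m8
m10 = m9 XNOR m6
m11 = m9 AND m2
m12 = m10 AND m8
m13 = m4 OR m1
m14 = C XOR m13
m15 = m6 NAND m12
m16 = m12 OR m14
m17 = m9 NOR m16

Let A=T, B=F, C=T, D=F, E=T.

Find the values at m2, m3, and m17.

m1 = B NOR E = F NOR T = F
m2 = NOT A = NOT T = F
m3 = m2 NAND D = F NAND F = T
m4 = D AND A AND m2 = F AND T AND F = F
m6 = m1 AND m4 = F AND F = F
m8 = m2 XOR m3 = F XOR T = T
m9 = m4 OR m8 = F OR T = T
m10 = m9 XNOR m6 = T XNOR F = F
m12 = m10 AND m8 = F AND T = F
m13 = m4 OR m1 = F OR F = F
m14 = C XOR m13 = T XOR F = T
m16 = m12 OR m14 = F OR T = T
m17 = m9 NOR m16 = T NOR T = F

m2 = F; m3 = T; m17 = F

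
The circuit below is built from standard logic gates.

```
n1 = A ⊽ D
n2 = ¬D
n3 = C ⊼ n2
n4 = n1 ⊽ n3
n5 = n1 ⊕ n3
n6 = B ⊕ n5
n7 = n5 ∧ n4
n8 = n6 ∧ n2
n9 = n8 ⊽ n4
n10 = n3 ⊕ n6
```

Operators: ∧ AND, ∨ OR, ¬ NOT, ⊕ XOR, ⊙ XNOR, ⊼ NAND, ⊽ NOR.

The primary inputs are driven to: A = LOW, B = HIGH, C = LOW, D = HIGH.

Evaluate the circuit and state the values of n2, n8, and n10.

n2 = LOW  n8 = LOW  n10 = HIGH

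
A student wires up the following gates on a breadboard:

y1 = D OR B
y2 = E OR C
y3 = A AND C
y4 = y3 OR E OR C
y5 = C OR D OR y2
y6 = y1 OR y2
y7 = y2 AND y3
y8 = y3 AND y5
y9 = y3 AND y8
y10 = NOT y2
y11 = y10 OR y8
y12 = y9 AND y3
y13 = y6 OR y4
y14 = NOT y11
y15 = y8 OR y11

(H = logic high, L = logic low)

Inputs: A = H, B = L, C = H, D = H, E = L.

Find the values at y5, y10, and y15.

y2 = E OR C = L OR H = H
y3 = A AND C = H AND H = H
y5 = C OR D OR y2 = H OR H OR H = H
y8 = y3 AND y5 = H AND H = H
y10 = NOT y2 = NOT H = L
y11 = y10 OR y8 = L OR H = H
y15 = y8 OR y11 = H OR H = H

y5 = H; y10 = L; y15 = H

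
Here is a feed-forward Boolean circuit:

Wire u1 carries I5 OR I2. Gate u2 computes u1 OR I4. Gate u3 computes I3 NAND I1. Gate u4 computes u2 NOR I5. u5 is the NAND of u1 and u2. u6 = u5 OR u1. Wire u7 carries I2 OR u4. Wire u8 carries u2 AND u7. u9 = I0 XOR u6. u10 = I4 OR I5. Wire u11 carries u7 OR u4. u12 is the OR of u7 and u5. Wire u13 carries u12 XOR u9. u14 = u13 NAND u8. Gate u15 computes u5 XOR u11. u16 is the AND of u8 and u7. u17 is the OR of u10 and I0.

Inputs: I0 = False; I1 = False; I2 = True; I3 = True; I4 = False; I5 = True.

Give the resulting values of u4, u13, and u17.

u1 = I5 OR I2 = True OR True = True
u2 = u1 OR I4 = True OR False = True
u4 = u2 NOR I5 = True NOR True = False
u5 = u1 NAND u2 = True NAND True = False
u6 = u5 OR u1 = False OR True = True
u7 = I2 OR u4 = True OR False = True
u9 = I0 XOR u6 = False XOR True = True
u10 = I4 OR I5 = False OR True = True
u12 = u7 OR u5 = True OR False = True
u13 = u12 XOR u9 = True XOR True = False
u17 = u10 OR I0 = True OR False = True

u4 = False, u13 = False, u17 = True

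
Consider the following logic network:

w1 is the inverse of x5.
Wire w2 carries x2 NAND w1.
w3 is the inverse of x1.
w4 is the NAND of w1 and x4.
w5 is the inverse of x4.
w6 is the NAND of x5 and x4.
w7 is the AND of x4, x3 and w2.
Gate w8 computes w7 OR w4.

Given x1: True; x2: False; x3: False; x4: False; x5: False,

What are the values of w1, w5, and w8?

w1 = NOT x5 = NOT False = True
w2 = x2 NAND w1 = False NAND True = True
w4 = w1 NAND x4 = True NAND False = True
w5 = NOT x4 = NOT False = True
w7 = x4 AND x3 AND w2 = False AND False AND True = False
w8 = w7 OR w4 = False OR True = True

w1 = True  w5 = True  w8 = True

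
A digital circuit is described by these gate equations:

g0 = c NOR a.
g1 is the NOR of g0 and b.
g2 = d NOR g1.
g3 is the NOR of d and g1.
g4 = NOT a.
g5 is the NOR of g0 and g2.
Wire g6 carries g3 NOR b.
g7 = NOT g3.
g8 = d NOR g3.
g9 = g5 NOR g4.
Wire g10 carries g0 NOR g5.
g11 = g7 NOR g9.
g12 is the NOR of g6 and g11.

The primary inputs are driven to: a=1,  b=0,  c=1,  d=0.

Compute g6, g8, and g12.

g0 = c NOR a = 1 NOR 1 = 0
g1 = g0 NOR b = 0 NOR 0 = 1
g2 = d NOR g1 = 0 NOR 1 = 0
g3 = d NOR g1 = 0 NOR 1 = 0
g4 = NOT a = NOT 1 = 0
g5 = g0 NOR g2 = 0 NOR 0 = 1
g6 = g3 NOR b = 0 NOR 0 = 1
g7 = NOT g3 = NOT 0 = 1
g8 = d NOR g3 = 0 NOR 0 = 1
g9 = g5 NOR g4 = 1 NOR 0 = 0
g11 = g7 NOR g9 = 1 NOR 0 = 0
g12 = g6 NOR g11 = 1 NOR 0 = 0

g6 = 1, g8 = 1, g12 = 0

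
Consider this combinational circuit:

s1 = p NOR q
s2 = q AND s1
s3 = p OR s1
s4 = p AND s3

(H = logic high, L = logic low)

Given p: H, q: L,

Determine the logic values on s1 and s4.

s1 = L  s4 = H

s1 = p NOR q = H NOR L = L
s3 = p OR s1 = H OR L = H
s4 = p AND s3 = H AND H = H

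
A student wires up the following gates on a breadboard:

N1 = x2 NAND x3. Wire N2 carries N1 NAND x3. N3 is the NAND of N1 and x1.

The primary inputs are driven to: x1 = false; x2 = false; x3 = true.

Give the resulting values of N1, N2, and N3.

N1 = true; N2 = false; N3 = true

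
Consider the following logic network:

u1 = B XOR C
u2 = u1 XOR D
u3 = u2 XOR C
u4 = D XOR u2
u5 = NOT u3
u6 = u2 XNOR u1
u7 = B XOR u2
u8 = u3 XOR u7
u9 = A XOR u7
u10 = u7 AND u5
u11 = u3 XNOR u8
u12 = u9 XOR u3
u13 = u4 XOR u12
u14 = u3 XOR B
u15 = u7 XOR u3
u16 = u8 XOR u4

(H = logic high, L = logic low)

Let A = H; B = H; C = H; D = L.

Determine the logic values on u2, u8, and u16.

u2 = L; u8 = L; u16 = L

u1 = B XOR C = H XOR H = L
u2 = u1 XOR D = L XOR L = L
u3 = u2 XOR C = L XOR H = H
u4 = D XOR u2 = L XOR L = L
u7 = B XOR u2 = H XOR L = H
u8 = u3 XOR u7 = H XOR H = L
u16 = u8 XOR u4 = L XOR L = L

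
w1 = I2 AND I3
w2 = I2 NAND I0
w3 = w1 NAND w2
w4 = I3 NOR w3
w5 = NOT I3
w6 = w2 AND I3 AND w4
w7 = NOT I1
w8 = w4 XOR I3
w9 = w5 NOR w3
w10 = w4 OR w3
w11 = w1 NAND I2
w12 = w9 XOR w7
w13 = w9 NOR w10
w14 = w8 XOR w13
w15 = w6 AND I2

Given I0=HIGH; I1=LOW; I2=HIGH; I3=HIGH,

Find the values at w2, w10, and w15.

w1 = I2 AND I3 = HIGH AND HIGH = HIGH
w2 = I2 NAND I0 = HIGH NAND HIGH = LOW
w3 = w1 NAND w2 = HIGH NAND LOW = HIGH
w4 = I3 NOR w3 = HIGH NOR HIGH = LOW
w6 = w2 AND I3 AND w4 = LOW AND HIGH AND LOW = LOW
w10 = w4 OR w3 = LOW OR HIGH = HIGH
w15 = w6 AND I2 = LOW AND HIGH = LOW

w2 = LOW, w10 = HIGH, w15 = LOW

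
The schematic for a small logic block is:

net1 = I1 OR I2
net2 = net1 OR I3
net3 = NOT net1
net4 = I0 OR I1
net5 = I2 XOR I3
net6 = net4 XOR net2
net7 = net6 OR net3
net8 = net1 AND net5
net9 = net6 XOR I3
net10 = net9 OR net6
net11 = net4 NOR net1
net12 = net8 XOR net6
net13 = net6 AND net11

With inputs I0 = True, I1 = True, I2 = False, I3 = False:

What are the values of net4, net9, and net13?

net1 = I1 OR I2 = True OR False = True
net2 = net1 OR I3 = True OR False = True
net4 = I0 OR I1 = True OR True = True
net6 = net4 XOR net2 = True XOR True = False
net9 = net6 XOR I3 = False XOR False = False
net11 = net4 NOR net1 = True NOR True = False
net13 = net6 AND net11 = False AND False = False

net4 = True, net9 = False, net13 = False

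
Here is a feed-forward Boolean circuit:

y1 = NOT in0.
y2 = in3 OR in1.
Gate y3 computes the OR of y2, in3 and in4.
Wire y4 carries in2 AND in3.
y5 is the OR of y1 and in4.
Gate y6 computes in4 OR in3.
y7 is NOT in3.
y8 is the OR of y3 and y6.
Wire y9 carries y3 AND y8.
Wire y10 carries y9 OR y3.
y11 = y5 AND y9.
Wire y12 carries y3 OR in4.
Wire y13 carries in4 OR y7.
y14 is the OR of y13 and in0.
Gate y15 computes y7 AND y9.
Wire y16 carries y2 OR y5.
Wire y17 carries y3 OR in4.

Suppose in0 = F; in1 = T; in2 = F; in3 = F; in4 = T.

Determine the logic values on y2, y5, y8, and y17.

y2 = T, y5 = T, y8 = T, y17 = T

y1 = NOT in0 = NOT F = T
y2 = in3 OR in1 = F OR T = T
y3 = y2 OR in3 OR in4 = T OR F OR T = T
y5 = y1 OR in4 = T OR T = T
y6 = in4 OR in3 = T OR F = T
y8 = y3 OR y6 = T OR T = T
y17 = y3 OR in4 = T OR T = T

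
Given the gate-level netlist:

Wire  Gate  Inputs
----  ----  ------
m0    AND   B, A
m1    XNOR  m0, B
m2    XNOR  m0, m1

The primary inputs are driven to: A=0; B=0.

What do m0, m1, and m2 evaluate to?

m0 = 0, m1 = 1, m2 = 0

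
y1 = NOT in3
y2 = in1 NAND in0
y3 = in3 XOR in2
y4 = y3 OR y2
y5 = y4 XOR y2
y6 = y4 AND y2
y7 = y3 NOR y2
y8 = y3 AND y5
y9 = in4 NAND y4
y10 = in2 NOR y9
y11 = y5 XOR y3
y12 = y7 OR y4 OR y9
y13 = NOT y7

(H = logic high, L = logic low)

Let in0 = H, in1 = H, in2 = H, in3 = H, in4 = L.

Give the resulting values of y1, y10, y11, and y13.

y1 = L; y10 = L; y11 = L; y13 = L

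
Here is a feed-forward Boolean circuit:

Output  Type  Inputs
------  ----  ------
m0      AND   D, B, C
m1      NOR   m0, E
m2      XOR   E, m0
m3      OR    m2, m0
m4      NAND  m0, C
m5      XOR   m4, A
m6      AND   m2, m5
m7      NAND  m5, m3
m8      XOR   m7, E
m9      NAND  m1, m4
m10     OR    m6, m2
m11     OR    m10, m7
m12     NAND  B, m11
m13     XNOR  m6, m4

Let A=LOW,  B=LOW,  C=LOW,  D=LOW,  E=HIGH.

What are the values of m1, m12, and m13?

m1 = LOW, m12 = HIGH, m13 = HIGH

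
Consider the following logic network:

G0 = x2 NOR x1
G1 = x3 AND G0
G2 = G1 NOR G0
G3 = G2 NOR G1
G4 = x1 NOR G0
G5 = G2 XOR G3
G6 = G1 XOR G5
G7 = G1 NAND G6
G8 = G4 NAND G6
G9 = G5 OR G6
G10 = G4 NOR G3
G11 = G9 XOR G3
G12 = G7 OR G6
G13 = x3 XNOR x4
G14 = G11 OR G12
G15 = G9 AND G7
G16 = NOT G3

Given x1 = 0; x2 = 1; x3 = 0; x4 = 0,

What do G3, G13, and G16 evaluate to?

G0 = x2 NOR x1 = 1 NOR 0 = 0
G1 = x3 AND G0 = 0 AND 0 = 0
G2 = G1 NOR G0 = 0 NOR 0 = 1
G3 = G2 NOR G1 = 1 NOR 0 = 0
G13 = x3 XNOR x4 = 0 XNOR 0 = 1
G16 = NOT G3 = NOT 0 = 1

G3 = 0, G13 = 1, G16 = 1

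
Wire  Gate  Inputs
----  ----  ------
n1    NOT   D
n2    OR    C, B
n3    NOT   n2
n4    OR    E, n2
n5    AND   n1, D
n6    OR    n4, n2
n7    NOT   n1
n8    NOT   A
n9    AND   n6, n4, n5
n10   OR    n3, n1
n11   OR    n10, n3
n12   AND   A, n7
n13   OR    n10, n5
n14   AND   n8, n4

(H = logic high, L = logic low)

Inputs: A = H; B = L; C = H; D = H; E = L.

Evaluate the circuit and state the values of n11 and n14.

n11 = L; n14 = L

n1 = NOT D = NOT H = L
n2 = C OR B = H OR L = H
n3 = NOT n2 = NOT H = L
n4 = E OR n2 = L OR H = H
n8 = NOT A = NOT H = L
n10 = n3 OR n1 = L OR L = L
n11 = n10 OR n3 = L OR L = L
n14 = n8 AND n4 = L AND H = L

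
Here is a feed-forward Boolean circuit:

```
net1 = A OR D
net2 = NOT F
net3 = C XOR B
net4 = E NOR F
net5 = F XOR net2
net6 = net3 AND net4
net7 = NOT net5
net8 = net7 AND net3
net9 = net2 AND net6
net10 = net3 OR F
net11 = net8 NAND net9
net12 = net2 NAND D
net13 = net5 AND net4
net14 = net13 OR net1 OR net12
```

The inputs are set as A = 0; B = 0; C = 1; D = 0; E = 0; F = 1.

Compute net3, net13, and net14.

net3 = 1  net13 = 0  net14 = 1

net1 = A OR D = 0 OR 0 = 0
net2 = NOT F = NOT 1 = 0
net3 = C XOR B = 1 XOR 0 = 1
net4 = E NOR F = 0 NOR 1 = 0
net5 = F XOR net2 = 1 XOR 0 = 1
net12 = net2 NAND D = 0 NAND 0 = 1
net13 = net5 AND net4 = 1 AND 0 = 0
net14 = net13 OR net1 OR net12 = 0 OR 0 OR 1 = 1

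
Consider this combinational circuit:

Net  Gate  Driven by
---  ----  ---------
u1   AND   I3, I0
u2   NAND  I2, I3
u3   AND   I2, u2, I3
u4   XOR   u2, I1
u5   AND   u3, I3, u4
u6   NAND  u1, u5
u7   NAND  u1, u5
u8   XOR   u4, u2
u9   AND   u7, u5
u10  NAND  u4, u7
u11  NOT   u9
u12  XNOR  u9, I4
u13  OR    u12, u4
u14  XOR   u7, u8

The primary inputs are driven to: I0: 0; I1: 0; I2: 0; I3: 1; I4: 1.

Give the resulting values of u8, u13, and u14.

u1 = I3 AND I0 = 1 AND 0 = 0
u2 = I2 NAND I3 = 0 NAND 1 = 1
u3 = I2 AND u2 AND I3 = 0 AND 1 AND 1 = 0
u4 = u2 XOR I1 = 1 XOR 0 = 1
u5 = u3 AND I3 AND u4 = 0 AND 1 AND 1 = 0
u7 = u1 NAND u5 = 0 NAND 0 = 1
u8 = u4 XOR u2 = 1 XOR 1 = 0
u9 = u7 AND u5 = 1 AND 0 = 0
u12 = u9 XNOR I4 = 0 XNOR 1 = 0
u13 = u12 OR u4 = 0 OR 1 = 1
u14 = u7 XOR u8 = 1 XOR 0 = 1

u8 = 0, u13 = 1, u14 = 1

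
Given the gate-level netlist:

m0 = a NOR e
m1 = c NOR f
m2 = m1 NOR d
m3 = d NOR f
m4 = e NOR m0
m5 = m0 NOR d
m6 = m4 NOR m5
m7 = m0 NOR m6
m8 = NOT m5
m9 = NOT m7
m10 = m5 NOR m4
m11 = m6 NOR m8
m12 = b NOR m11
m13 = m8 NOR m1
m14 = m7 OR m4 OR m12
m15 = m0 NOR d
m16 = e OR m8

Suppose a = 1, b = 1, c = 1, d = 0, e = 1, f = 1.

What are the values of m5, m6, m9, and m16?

m0 = a NOR e = 1 NOR 1 = 0
m4 = e NOR m0 = 1 NOR 0 = 0
m5 = m0 NOR d = 0 NOR 0 = 1
m6 = m4 NOR m5 = 0 NOR 1 = 0
m7 = m0 NOR m6 = 0 NOR 0 = 1
m8 = NOT m5 = NOT 1 = 0
m9 = NOT m7 = NOT 1 = 0
m16 = e OR m8 = 1 OR 0 = 1

m5 = 1, m6 = 0, m9 = 0, m16 = 1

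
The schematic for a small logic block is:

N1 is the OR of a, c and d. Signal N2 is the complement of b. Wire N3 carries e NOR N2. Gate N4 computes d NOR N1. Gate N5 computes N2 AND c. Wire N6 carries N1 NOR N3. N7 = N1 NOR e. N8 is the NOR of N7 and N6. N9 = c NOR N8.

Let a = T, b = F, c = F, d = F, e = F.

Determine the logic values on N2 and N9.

N2 = T; N9 = F

N1 = a OR c OR d = T OR F OR F = T
N2 = NOT b = NOT F = T
N3 = e NOR N2 = F NOR T = F
N6 = N1 NOR N3 = T NOR F = F
N7 = N1 NOR e = T NOR F = F
N8 = N7 NOR N6 = F NOR F = T
N9 = c NOR N8 = F NOR T = F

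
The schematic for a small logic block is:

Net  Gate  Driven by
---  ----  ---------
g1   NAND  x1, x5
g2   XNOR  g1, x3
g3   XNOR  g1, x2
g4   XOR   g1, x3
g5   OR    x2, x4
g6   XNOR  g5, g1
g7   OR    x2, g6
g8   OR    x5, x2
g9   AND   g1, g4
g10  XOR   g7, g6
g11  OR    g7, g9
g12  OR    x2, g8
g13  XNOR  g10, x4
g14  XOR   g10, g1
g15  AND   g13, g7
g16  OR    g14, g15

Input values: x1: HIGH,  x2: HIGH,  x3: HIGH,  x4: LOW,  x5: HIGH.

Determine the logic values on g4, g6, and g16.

g1 = x1 NAND x5 = HIGH NAND HIGH = LOW
g4 = g1 XOR x3 = LOW XOR HIGH = HIGH
g5 = x2 OR x4 = HIGH OR LOW = HIGH
g6 = g5 XNOR g1 = HIGH XNOR LOW = LOW
g7 = x2 OR g6 = HIGH OR LOW = HIGH
g10 = g7 XOR g6 = HIGH XOR LOW = HIGH
g13 = g10 XNOR x4 = HIGH XNOR LOW = LOW
g14 = g10 XOR g1 = HIGH XOR LOW = HIGH
g15 = g13 AND g7 = LOW AND HIGH = LOW
g16 = g14 OR g15 = HIGH OR LOW = HIGH

g4 = HIGH, g6 = LOW, g16 = HIGH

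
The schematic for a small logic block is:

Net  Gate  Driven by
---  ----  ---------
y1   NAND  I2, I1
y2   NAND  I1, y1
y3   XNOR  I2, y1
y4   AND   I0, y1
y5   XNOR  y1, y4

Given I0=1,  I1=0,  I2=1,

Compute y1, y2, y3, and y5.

y1 = 1, y2 = 1, y3 = 1, y5 = 1

y1 = I2 NAND I1 = 1 NAND 0 = 1
y2 = I1 NAND y1 = 0 NAND 1 = 1
y3 = I2 XNOR y1 = 1 XNOR 1 = 1
y4 = I0 AND y1 = 1 AND 1 = 1
y5 = y1 XNOR y4 = 1 XNOR 1 = 1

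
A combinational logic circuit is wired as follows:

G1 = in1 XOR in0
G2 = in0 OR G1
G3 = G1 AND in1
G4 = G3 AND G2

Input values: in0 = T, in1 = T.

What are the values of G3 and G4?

G1 = in1 XOR in0 = T XOR T = F
G2 = in0 OR G1 = T OR F = T
G3 = G1 AND in1 = F AND T = F
G4 = G3 AND G2 = F AND T = F

G3 = F, G4 = F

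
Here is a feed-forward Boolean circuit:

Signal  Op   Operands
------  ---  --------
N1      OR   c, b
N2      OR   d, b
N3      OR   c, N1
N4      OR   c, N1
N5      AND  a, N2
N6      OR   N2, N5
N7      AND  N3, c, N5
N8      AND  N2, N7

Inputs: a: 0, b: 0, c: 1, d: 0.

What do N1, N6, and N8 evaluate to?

N1 = 1, N6 = 0, N8 = 0

N1 = c OR b = 1 OR 0 = 1
N2 = d OR b = 0 OR 0 = 0
N3 = c OR N1 = 1 OR 1 = 1
N5 = a AND N2 = 0 AND 0 = 0
N6 = N2 OR N5 = 0 OR 0 = 0
N7 = N3 AND c AND N5 = 1 AND 1 AND 0 = 0
N8 = N2 AND N7 = 0 AND 0 = 0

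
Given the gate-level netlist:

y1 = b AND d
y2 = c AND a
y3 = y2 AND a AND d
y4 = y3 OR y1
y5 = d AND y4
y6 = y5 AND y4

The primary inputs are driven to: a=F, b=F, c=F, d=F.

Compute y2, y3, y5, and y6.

y2 = F; y3 = F; y5 = F; y6 = F

y1 = b AND d = F AND F = F
y2 = c AND a = F AND F = F
y3 = y2 AND a AND d = F AND F AND F = F
y4 = y3 OR y1 = F OR F = F
y5 = d AND y4 = F AND F = F
y6 = y5 AND y4 = F AND F = F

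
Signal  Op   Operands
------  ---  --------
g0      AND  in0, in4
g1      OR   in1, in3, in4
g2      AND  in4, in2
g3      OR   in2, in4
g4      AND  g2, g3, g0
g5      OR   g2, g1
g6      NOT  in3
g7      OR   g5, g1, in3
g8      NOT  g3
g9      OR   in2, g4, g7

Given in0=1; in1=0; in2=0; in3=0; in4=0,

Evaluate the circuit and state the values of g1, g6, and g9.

g1 = 0, g6 = 1, g9 = 0

g0 = in0 AND in4 = 1 AND 0 = 0
g1 = in1 OR in3 OR in4 = 0 OR 0 OR 0 = 0
g2 = in4 AND in2 = 0 AND 0 = 0
g3 = in2 OR in4 = 0 OR 0 = 0
g4 = g2 AND g3 AND g0 = 0 AND 0 AND 0 = 0
g5 = g2 OR g1 = 0 OR 0 = 0
g6 = NOT in3 = NOT 0 = 1
g7 = g5 OR g1 OR in3 = 0 OR 0 OR 0 = 0
g9 = in2 OR g4 OR g7 = 0 OR 0 OR 0 = 0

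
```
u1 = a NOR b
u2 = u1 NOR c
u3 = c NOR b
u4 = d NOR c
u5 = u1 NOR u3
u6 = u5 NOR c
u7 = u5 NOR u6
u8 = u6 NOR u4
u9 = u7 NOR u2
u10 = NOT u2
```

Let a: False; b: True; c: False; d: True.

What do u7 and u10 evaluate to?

u1 = a NOR b = False NOR True = False
u2 = u1 NOR c = False NOR False = True
u3 = c NOR b = False NOR True = False
u5 = u1 NOR u3 = False NOR False = True
u6 = u5 NOR c = True NOR False = False
u7 = u5 NOR u6 = True NOR False = False
u10 = NOT u2 = NOT True = False

u7 = False, u10 = False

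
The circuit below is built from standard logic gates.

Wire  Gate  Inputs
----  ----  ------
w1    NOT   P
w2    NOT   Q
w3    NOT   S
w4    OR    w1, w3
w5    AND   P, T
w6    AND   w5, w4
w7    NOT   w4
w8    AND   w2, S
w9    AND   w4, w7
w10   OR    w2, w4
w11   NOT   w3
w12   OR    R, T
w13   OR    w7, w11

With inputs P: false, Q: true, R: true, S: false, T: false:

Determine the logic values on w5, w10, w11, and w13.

w5 = false, w10 = true, w11 = false, w13 = false

w1 = NOT P = NOT false = true
w2 = NOT Q = NOT true = false
w3 = NOT S = NOT false = true
w4 = w1 OR w3 = true OR true = true
w5 = P AND T = false AND false = false
w7 = NOT w4 = NOT true = false
w10 = w2 OR w4 = false OR true = true
w11 = NOT w3 = NOT true = false
w13 = w7 OR w11 = false OR false = false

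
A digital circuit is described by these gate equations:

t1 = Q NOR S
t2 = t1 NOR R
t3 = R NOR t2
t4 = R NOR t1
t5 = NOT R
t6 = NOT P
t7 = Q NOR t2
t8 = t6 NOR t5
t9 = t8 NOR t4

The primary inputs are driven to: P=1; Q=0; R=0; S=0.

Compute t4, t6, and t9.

t1 = Q NOR S = 0 NOR 0 = 1
t4 = R NOR t1 = 0 NOR 1 = 0
t5 = NOT R = NOT 0 = 1
t6 = NOT P = NOT 1 = 0
t8 = t6 NOR t5 = 0 NOR 1 = 0
t9 = t8 NOR t4 = 0 NOR 0 = 1

t4 = 0, t6 = 0, t9 = 1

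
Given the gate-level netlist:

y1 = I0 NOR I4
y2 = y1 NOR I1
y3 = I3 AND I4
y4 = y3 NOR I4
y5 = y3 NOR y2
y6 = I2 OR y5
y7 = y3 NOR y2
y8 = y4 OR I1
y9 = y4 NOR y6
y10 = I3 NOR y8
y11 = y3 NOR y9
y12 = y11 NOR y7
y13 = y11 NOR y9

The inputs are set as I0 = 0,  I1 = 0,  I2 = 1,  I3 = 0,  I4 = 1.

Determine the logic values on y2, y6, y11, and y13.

y2 = 1, y6 = 1, y11 = 1, y13 = 0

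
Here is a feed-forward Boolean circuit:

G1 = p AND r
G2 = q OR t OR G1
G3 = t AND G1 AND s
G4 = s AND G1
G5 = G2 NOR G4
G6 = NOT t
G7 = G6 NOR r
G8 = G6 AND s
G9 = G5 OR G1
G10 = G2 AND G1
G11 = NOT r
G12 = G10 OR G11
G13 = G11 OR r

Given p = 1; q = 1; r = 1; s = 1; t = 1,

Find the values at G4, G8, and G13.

G1 = p AND r = 1 AND 1 = 1
G4 = s AND G1 = 1 AND 1 = 1
G6 = NOT t = NOT 1 = 0
G8 = G6 AND s = 0 AND 1 = 0
G11 = NOT r = NOT 1 = 0
G13 = G11 OR r = 0 OR 1 = 1

G4 = 1  G8 = 0  G13 = 1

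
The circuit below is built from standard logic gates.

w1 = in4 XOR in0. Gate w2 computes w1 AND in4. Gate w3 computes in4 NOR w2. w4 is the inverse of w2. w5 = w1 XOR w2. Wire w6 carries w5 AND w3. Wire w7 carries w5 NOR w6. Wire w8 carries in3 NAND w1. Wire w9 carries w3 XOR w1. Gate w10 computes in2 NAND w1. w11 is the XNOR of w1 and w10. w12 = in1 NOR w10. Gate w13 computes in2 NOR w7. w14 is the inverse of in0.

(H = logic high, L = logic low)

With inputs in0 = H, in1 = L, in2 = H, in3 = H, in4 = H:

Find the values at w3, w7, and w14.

w1 = in4 XOR in0 = H XOR H = L
w2 = w1 AND in4 = L AND H = L
w3 = in4 NOR w2 = H NOR L = L
w5 = w1 XOR w2 = L XOR L = L
w6 = w5 AND w3 = L AND L = L
w7 = w5 NOR w6 = L NOR L = H
w14 = NOT in0 = NOT H = L

w3 = L, w7 = H, w14 = L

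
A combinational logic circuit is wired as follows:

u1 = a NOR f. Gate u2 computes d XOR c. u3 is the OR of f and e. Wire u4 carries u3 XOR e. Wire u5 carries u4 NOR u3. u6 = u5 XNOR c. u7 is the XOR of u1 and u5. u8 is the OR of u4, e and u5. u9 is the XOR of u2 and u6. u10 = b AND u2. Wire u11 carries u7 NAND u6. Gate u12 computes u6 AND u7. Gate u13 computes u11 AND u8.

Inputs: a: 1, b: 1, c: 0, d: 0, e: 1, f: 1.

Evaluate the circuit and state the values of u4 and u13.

u4 = 0, u13 = 1

u1 = a NOR f = 1 NOR 1 = 0
u3 = f OR e = 1 OR 1 = 1
u4 = u3 XOR e = 1 XOR 1 = 0
u5 = u4 NOR u3 = 0 NOR 1 = 0
u6 = u5 XNOR c = 0 XNOR 0 = 1
u7 = u1 XOR u5 = 0 XOR 0 = 0
u8 = u4 OR e OR u5 = 0 OR 1 OR 0 = 1
u11 = u7 NAND u6 = 0 NAND 1 = 1
u13 = u11 AND u8 = 1 AND 1 = 1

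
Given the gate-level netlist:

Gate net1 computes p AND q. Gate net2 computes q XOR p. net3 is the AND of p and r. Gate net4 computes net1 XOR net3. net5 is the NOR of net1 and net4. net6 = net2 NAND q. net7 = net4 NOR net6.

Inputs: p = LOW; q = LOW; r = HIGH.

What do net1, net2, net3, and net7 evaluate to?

net1 = p AND q = LOW AND LOW = LOW
net2 = q XOR p = LOW XOR LOW = LOW
net3 = p AND r = LOW AND HIGH = LOW
net4 = net1 XOR net3 = LOW XOR LOW = LOW
net6 = net2 NAND q = LOW NAND LOW = HIGH
net7 = net4 NOR net6 = LOW NOR HIGH = LOW

net1 = LOW; net2 = LOW; net3 = LOW; net7 = LOW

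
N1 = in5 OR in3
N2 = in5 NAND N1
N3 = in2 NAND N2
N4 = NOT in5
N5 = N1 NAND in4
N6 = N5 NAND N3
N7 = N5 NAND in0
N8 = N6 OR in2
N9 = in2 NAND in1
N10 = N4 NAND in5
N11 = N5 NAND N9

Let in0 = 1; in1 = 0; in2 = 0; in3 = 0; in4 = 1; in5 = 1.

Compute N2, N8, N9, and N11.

N2 = 0, N8 = 1, N9 = 1, N11 = 1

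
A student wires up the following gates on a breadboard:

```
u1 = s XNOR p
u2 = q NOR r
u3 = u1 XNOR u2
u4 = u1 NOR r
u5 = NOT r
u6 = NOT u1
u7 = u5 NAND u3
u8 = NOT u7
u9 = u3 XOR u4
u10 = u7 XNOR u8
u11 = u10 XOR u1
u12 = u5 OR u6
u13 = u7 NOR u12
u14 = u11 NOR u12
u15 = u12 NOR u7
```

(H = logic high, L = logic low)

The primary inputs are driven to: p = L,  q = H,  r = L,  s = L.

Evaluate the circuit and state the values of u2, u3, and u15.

u1 = s XNOR p = L XNOR L = H
u2 = q NOR r = H NOR L = L
u3 = u1 XNOR u2 = H XNOR L = L
u5 = NOT r = NOT L = H
u6 = NOT u1 = NOT H = L
u7 = u5 NAND u3 = H NAND L = H
u12 = u5 OR u6 = H OR L = H
u15 = u12 NOR u7 = H NOR H = L

u2 = L; u3 = L; u15 = L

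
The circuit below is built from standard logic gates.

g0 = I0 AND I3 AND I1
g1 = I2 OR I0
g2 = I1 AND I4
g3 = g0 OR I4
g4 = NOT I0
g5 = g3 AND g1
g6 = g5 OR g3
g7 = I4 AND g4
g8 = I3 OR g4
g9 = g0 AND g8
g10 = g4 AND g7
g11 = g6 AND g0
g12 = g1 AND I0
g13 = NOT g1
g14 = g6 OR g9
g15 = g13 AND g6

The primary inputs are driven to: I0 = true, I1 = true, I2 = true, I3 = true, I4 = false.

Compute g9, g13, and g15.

g9 = true  g13 = false  g15 = false

g0 = I0 AND I3 AND I1 = true AND true AND true = true
g1 = I2 OR I0 = true OR true = true
g3 = g0 OR I4 = true OR false = true
g4 = NOT I0 = NOT true = false
g5 = g3 AND g1 = true AND true = true
g6 = g5 OR g3 = true OR true = true
g8 = I3 OR g4 = true OR false = true
g9 = g0 AND g8 = true AND true = true
g13 = NOT g1 = NOT true = false
g15 = g13 AND g6 = false AND true = false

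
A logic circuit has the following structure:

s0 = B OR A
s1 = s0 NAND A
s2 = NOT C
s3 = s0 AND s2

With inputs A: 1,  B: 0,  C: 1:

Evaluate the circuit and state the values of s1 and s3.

s1 = 0; s3 = 0

s0 = B OR A = 0 OR 1 = 1
s1 = s0 NAND A = 1 NAND 1 = 0
s2 = NOT C = NOT 1 = 0
s3 = s0 AND s2 = 1 AND 0 = 0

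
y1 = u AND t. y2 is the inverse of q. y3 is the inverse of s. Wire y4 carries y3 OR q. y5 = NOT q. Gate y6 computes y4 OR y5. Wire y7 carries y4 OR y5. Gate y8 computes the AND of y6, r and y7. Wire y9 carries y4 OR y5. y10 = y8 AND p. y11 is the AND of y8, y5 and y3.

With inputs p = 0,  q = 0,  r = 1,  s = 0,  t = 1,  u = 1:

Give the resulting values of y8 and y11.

y8 = 1, y11 = 1

y3 = NOT s = NOT 0 = 1
y4 = y3 OR q = 1 OR 0 = 1
y5 = NOT q = NOT 0 = 1
y6 = y4 OR y5 = 1 OR 1 = 1
y7 = y4 OR y5 = 1 OR 1 = 1
y8 = y6 AND r AND y7 = 1 AND 1 AND 1 = 1
y11 = y8 AND y5 AND y3 = 1 AND 1 AND 1 = 1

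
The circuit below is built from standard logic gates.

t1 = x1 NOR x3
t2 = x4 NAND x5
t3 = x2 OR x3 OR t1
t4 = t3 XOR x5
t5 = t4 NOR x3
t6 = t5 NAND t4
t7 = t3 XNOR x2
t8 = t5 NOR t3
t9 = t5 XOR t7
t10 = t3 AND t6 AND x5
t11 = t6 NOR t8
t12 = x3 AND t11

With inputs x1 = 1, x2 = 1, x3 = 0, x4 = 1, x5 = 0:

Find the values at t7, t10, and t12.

t7 = 1, t10 = 0, t12 = 0

t1 = x1 NOR x3 = 1 NOR 0 = 0
t3 = x2 OR x3 OR t1 = 1 OR 0 OR 0 = 1
t4 = t3 XOR x5 = 1 XOR 0 = 1
t5 = t4 NOR x3 = 1 NOR 0 = 0
t6 = t5 NAND t4 = 0 NAND 1 = 1
t7 = t3 XNOR x2 = 1 XNOR 1 = 1
t8 = t5 NOR t3 = 0 NOR 1 = 0
t10 = t3 AND t6 AND x5 = 1 AND 1 AND 0 = 0
t11 = t6 NOR t8 = 1 NOR 0 = 0
t12 = x3 AND t11 = 0 AND 0 = 0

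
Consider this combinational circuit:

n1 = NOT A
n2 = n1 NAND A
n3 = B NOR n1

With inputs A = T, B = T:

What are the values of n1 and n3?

n1 = F, n3 = F

n1 = NOT A = NOT T = F
n3 = B NOR n1 = T NOR F = F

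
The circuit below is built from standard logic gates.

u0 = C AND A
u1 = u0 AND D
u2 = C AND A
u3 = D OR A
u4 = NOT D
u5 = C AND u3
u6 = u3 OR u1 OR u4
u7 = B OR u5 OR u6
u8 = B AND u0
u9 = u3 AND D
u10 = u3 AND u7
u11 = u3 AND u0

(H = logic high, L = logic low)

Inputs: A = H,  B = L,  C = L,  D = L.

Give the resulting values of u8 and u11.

u0 = C AND A = L AND H = L
u3 = D OR A = L OR H = H
u8 = B AND u0 = L AND L = L
u11 = u3 AND u0 = H AND L = L

u8 = L, u11 = L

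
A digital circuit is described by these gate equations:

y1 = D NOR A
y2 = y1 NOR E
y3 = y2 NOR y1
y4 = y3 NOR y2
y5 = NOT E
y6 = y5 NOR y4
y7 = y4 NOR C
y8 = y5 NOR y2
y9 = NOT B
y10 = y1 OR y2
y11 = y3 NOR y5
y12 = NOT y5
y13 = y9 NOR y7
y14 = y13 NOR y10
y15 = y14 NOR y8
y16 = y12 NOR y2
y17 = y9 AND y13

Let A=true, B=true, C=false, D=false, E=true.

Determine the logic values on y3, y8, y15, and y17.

y3 = true  y8 = true  y15 = false  y17 = false

y1 = D NOR A = false NOR true = false
y2 = y1 NOR E = false NOR true = false
y3 = y2 NOR y1 = false NOR false = true
y4 = y3 NOR y2 = true NOR false = false
y5 = NOT E = NOT true = false
y7 = y4 NOR C = false NOR false = true
y8 = y5 NOR y2 = false NOR false = true
y9 = NOT B = NOT true = false
y10 = y1 OR y2 = false OR false = false
y13 = y9 NOR y7 = false NOR true = false
y14 = y13 NOR y10 = false NOR false = true
y15 = y14 NOR y8 = true NOR true = false
y17 = y9 AND y13 = false AND false = false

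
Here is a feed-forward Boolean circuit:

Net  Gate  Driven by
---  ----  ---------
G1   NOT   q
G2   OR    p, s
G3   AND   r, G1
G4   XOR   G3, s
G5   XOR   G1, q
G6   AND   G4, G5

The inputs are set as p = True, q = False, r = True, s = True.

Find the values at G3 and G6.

G3 = True, G6 = False

G1 = NOT q = NOT False = True
G3 = r AND G1 = True AND True = True
G4 = G3 XOR s = True XOR True = False
G5 = G1 XOR q = True XOR False = True
G6 = G4 AND G5 = False AND True = False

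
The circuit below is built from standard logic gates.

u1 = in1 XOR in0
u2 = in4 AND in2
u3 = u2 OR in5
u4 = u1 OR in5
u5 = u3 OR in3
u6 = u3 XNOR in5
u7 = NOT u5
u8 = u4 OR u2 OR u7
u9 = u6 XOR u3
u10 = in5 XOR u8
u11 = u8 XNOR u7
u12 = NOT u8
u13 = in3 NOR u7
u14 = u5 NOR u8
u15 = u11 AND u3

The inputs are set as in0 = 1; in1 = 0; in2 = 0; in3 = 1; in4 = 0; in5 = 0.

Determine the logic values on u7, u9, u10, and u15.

u7 = 0, u9 = 1, u10 = 1, u15 = 0

u1 = in1 XOR in0 = 0 XOR 1 = 1
u2 = in4 AND in2 = 0 AND 0 = 0
u3 = u2 OR in5 = 0 OR 0 = 0
u4 = u1 OR in5 = 1 OR 0 = 1
u5 = u3 OR in3 = 0 OR 1 = 1
u6 = u3 XNOR in5 = 0 XNOR 0 = 1
u7 = NOT u5 = NOT 1 = 0
u8 = u4 OR u2 OR u7 = 1 OR 0 OR 0 = 1
u9 = u6 XOR u3 = 1 XOR 0 = 1
u10 = in5 XOR u8 = 0 XOR 1 = 1
u11 = u8 XNOR u7 = 1 XNOR 0 = 0
u15 = u11 AND u3 = 0 AND 0 = 0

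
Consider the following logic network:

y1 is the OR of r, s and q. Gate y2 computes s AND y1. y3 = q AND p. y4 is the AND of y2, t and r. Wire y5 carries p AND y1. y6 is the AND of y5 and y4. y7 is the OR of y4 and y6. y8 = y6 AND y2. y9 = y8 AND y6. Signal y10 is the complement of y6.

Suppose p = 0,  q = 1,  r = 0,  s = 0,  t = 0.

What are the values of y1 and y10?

y1 = 1; y10 = 1

y1 = r OR s OR q = 0 OR 0 OR 1 = 1
y2 = s AND y1 = 0 AND 1 = 0
y4 = y2 AND t AND r = 0 AND 0 AND 0 = 0
y5 = p AND y1 = 0 AND 1 = 0
y6 = y5 AND y4 = 0 AND 0 = 0
y10 = NOT y6 = NOT 0 = 1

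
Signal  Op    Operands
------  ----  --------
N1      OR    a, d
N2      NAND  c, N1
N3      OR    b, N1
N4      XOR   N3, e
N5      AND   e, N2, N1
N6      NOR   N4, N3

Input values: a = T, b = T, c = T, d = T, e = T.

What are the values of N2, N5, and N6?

N1 = a OR d = T OR T = T
N2 = c NAND N1 = T NAND T = F
N3 = b OR N1 = T OR T = T
N4 = N3 XOR e = T XOR T = F
N5 = e AND N2 AND N1 = T AND F AND T = F
N6 = N4 NOR N3 = F NOR T = F

N2 = F; N5 = F; N6 = F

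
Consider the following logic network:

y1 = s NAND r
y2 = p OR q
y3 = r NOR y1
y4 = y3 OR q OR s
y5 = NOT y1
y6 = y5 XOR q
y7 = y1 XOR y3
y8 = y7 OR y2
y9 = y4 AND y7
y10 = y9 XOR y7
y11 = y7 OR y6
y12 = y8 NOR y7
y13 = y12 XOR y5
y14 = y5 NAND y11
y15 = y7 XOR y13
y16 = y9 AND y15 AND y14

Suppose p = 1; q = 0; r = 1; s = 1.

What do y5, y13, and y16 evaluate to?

y1 = s NAND r = 1 NAND 1 = 0
y2 = p OR q = 1 OR 0 = 1
y3 = r NOR y1 = 1 NOR 0 = 0
y4 = y3 OR q OR s = 0 OR 0 OR 1 = 1
y5 = NOT y1 = NOT 0 = 1
y6 = y5 XOR q = 1 XOR 0 = 1
y7 = y1 XOR y3 = 0 XOR 0 = 0
y8 = y7 OR y2 = 0 OR 1 = 1
y9 = y4 AND y7 = 1 AND 0 = 0
y11 = y7 OR y6 = 0 OR 1 = 1
y12 = y8 NOR y7 = 1 NOR 0 = 0
y13 = y12 XOR y5 = 0 XOR 1 = 1
y14 = y5 NAND y11 = 1 NAND 1 = 0
y15 = y7 XOR y13 = 0 XOR 1 = 1
y16 = y9 AND y15 AND y14 = 0 AND 1 AND 0 = 0

y5 = 1  y13 = 1  y16 = 0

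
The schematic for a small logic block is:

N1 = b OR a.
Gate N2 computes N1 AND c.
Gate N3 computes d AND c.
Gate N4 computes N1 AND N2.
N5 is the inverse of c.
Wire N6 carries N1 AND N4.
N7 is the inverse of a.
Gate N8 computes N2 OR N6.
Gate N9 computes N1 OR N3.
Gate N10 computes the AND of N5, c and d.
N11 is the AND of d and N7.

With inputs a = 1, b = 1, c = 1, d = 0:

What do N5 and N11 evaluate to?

N5 = NOT c = NOT 1 = 0
N7 = NOT a = NOT 1 = 0
N11 = d AND N7 = 0 AND 0 = 0

N5 = 0  N11 = 0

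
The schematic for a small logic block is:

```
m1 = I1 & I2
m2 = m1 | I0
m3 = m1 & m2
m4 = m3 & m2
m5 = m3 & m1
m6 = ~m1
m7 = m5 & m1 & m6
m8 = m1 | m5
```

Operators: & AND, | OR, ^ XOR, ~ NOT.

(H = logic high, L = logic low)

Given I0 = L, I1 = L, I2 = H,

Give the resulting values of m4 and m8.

m1 = I1 AND I2 = L AND H = L
m2 = m1 OR I0 = L OR L = L
m3 = m1 AND m2 = L AND L = L
m4 = m3 AND m2 = L AND L = L
m5 = m3 AND m1 = L AND L = L
m8 = m1 OR m5 = L OR L = L

m4 = L, m8 = L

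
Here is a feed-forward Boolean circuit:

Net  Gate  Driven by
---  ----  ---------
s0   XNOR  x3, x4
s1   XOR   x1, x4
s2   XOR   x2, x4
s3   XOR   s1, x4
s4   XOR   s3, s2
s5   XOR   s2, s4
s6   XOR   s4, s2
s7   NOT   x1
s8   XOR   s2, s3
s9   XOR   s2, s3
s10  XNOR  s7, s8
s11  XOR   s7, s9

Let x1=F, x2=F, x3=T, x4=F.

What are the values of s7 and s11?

s7 = T; s11 = T

s1 = x1 XOR x4 = F XOR F = F
s2 = x2 XOR x4 = F XOR F = F
s3 = s1 XOR x4 = F XOR F = F
s7 = NOT x1 = NOT F = T
s9 = s2 XOR s3 = F XOR F = F
s11 = s7 XOR s9 = T XOR F = T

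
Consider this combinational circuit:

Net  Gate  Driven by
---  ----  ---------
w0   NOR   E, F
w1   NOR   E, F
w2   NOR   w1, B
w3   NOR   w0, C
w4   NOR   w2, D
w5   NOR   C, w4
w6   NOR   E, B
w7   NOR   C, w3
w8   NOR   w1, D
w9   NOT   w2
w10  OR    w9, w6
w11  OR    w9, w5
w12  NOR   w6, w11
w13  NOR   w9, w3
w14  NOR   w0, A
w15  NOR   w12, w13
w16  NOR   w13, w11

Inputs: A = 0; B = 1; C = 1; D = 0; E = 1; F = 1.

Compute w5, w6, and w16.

w0 = E NOR F = 1 NOR 1 = 0
w1 = E NOR F = 1 NOR 1 = 0
w2 = w1 NOR B = 0 NOR 1 = 0
w3 = w0 NOR C = 0 NOR 1 = 0
w4 = w2 NOR D = 0 NOR 0 = 1
w5 = C NOR w4 = 1 NOR 1 = 0
w6 = E NOR B = 1 NOR 1 = 0
w9 = NOT w2 = NOT 0 = 1
w11 = w9 OR w5 = 1 OR 0 = 1
w13 = w9 NOR w3 = 1 NOR 0 = 0
w16 = w13 NOR w11 = 0 NOR 1 = 0

w5 = 0, w6 = 0, w16 = 0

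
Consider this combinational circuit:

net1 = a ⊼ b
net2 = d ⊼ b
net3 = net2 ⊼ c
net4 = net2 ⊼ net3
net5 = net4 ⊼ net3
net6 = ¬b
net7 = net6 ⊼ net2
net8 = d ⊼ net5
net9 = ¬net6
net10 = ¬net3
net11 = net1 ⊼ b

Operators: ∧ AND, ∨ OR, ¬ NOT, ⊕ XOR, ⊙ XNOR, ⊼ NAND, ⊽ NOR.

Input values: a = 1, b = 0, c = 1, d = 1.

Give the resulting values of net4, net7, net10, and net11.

net1 = a NAND b = 1 NAND 0 = 1
net2 = d NAND b = 1 NAND 0 = 1
net3 = net2 NAND c = 1 NAND 1 = 0
net4 = net2 NAND net3 = 1 NAND 0 = 1
net6 = NOT b = NOT 0 = 1
net7 = net6 NAND net2 = 1 NAND 1 = 0
net10 = NOT net3 = NOT 0 = 1
net11 = net1 NAND b = 1 NAND 0 = 1

net4 = 1, net7 = 0, net10 = 1, net11 = 1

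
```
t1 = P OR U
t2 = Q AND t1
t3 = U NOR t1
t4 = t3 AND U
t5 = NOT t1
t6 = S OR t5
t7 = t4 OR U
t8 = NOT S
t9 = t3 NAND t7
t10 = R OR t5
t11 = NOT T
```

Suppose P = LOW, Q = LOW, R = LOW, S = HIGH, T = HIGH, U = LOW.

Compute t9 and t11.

t9 = HIGH, t11 = LOW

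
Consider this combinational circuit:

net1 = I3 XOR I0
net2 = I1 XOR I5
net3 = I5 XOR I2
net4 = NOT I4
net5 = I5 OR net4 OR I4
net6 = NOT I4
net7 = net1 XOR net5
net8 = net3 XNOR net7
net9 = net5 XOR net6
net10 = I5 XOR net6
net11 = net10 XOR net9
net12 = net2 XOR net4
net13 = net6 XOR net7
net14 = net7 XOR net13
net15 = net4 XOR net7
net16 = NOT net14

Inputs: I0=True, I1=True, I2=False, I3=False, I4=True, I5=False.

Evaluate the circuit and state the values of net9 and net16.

net9 = True  net16 = True

net1 = I3 XOR I0 = False XOR True = True
net4 = NOT I4 = NOT True = False
net5 = I5 OR net4 OR I4 = False OR False OR True = True
net6 = NOT I4 = NOT True = False
net7 = net1 XOR net5 = True XOR True = False
net9 = net5 XOR net6 = True XOR False = True
net13 = net6 XOR net7 = False XOR False = False
net14 = net7 XOR net13 = False XOR False = False
net16 = NOT net14 = NOT False = True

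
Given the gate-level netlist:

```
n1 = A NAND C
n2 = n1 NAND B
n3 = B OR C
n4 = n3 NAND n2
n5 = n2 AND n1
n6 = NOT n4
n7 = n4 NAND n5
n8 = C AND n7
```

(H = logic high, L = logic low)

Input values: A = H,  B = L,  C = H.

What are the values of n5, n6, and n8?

n5 = L  n6 = H  n8 = H

n1 = A NAND C = H NAND H = L
n2 = n1 NAND B = L NAND L = H
n3 = B OR C = L OR H = H
n4 = n3 NAND n2 = H NAND H = L
n5 = n2 AND n1 = H AND L = L
n6 = NOT n4 = NOT L = H
n7 = n4 NAND n5 = L NAND L = H
n8 = C AND n7 = H AND H = H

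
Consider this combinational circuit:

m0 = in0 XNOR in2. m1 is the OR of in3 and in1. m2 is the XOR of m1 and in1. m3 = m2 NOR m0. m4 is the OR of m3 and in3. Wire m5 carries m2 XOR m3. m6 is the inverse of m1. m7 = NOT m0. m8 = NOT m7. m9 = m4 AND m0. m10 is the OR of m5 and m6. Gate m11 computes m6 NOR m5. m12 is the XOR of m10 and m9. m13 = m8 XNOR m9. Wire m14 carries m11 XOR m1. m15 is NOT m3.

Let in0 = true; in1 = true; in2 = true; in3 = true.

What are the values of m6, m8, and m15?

m6 = false, m8 = true, m15 = true

m0 = in0 XNOR in2 = true XNOR true = true
m1 = in3 OR in1 = true OR true = true
m2 = m1 XOR in1 = true XOR true = false
m3 = m2 NOR m0 = false NOR true = false
m6 = NOT m1 = NOT true = false
m7 = NOT m0 = NOT true = false
m8 = NOT m7 = NOT false = true
m15 = NOT m3 = NOT false = true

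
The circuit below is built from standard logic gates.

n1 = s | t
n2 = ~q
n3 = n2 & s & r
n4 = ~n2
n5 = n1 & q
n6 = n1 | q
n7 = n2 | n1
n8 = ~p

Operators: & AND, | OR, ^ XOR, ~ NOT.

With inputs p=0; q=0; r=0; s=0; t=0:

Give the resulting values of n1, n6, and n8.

n1 = s OR t = 0 OR 0 = 0
n6 = n1 OR q = 0 OR 0 = 0
n8 = NOT p = NOT 0 = 1

n1 = 0, n6 = 0, n8 = 1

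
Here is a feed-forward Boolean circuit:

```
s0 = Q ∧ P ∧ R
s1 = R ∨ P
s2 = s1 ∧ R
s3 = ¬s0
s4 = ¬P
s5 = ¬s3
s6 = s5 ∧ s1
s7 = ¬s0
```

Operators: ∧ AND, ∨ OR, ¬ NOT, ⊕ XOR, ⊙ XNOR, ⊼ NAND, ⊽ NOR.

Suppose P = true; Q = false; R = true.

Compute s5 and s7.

s5 = false, s7 = true

s0 = Q AND P AND R = false AND true AND true = false
s3 = NOT s0 = NOT false = true
s5 = NOT s3 = NOT true = false
s7 = NOT s0 = NOT false = true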